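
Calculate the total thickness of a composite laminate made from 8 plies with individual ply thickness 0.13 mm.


h = n * t_ply = 8 * 0.13 = 1.04 mm

1.04 mm


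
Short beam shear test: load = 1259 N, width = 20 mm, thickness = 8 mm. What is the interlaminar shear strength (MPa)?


ILSS = 3F/(4bh) = 3*1259/(4*20*8) = 5.9 MPa

5.9 MPa


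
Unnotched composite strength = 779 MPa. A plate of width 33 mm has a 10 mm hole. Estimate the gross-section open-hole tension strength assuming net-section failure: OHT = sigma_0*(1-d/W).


OHT = sigma_0*(1-d/W) = 779*(1-10/33) = 542.9 MPa

542.9 MPa


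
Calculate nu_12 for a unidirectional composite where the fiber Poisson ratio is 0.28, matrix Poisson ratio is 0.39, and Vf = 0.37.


nu_12 = nu_f*Vf + nu_m*(1-Vf) = 0.28*0.37 + 0.39*0.63 = 0.3493

0.3493


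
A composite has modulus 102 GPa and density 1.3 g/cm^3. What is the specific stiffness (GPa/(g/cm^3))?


Specific stiffness = E/rho = 102/1.3 = 78.5 GPa/(g/cm^3)

78.5 GPa/(g/cm^3)


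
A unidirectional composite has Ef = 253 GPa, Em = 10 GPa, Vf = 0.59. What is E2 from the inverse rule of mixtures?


1/E2 = Vf/Ef + (1-Vf)/Em = 0.59/253 + 0.41/10
E2 = 23.08 GPa

23.08 GPa


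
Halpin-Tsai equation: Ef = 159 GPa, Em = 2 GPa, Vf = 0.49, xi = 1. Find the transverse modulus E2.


eta = (Ef/Em - 1)/(Ef/Em + xi) = (79.5 - 1)/(79.5 + 1) = 0.9752
E2 = Em*(1+xi*eta*Vf)/(1-eta*Vf) = 5.66 GPa

5.66 GPa


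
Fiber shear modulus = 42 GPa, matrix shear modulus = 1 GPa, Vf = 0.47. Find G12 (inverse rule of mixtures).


1/G12 = Vf/Gf + (1-Vf)/Gm = 0.47/42 + 0.53/1
G12 = 1.85 GPa

1.85 GPa


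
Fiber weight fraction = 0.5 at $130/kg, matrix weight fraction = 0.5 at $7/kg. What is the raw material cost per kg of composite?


Cost = cost_f*Wf + cost_m*Wm = 130*0.5 + 7*0.5 = $68.5/kg

$68.5/kg


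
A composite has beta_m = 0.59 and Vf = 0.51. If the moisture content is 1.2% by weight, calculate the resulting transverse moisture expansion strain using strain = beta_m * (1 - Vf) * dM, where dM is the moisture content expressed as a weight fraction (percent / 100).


dM = 1.2/100 = 0.012
strain = beta_m * (1-Vf) * dM = 0.59 * 0.49 * 0.012 = 0.0034692

0.0034692


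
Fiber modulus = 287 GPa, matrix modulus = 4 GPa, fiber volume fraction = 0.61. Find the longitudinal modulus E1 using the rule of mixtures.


E1 = Ef*Vf + Em*(1-Vf) = 287*0.61 + 4*0.39 = 176.63 GPa

176.63 GPa


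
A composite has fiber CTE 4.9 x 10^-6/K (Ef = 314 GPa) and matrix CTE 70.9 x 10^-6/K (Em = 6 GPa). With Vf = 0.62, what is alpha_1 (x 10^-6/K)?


E1 = Ef*Vf + Em*(1-Vf) = 196.96
alpha_1 = (alpha_f*Ef*Vf + alpha_m*Em*(1-Vf))/E1 = 5.66 x 10^-6/K

5.66 x 10^-6/K


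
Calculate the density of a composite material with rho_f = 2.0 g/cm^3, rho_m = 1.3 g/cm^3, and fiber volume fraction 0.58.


rho_c = rho_f*Vf + rho_m*(1-Vf) = 2.0*0.58 + 1.3*0.42 = 1.706 g/cm^3

1.706 g/cm^3


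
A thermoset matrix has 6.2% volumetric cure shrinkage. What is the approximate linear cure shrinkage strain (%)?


Linear shrinkage ≈ vol_shrink/3 = 6.2/3 = 2.067%

2.067%


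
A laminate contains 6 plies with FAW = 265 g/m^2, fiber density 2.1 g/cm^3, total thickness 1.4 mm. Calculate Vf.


Vf = n * FAW / (rho_f * h * 1000) = 6 * 265 / (2.1 * 1.4 * 1000) = 0.5408

0.5408


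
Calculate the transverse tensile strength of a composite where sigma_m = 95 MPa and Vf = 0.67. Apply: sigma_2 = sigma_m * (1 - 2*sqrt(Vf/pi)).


factor = 1 - 2*sqrt(0.67/pi) = 0.0764
sigma_2 = 95 * 0.0764 = 7.26 MPa

7.26 MPa


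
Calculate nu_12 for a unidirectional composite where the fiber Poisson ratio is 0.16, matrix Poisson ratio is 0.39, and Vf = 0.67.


nu_12 = nu_f*Vf + nu_m*(1-Vf) = 0.16*0.67 + 0.39*0.33 = 0.2359

0.2359


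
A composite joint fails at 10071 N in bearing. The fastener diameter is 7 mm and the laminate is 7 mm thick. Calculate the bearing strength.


sigma_br = F/(d*h) = 10071/(7*7) = 205.5 MPa

205.5 MPa


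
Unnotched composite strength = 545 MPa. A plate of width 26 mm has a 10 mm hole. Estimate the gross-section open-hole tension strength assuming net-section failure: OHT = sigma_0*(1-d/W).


OHT = sigma_0*(1-d/W) = 545*(1-10/26) = 335.4 MPa

335.4 MPa


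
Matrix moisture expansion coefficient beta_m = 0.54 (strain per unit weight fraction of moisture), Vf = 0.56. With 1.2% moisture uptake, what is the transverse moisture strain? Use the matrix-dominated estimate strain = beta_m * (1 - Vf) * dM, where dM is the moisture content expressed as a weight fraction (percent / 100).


dM = 1.2/100 = 0.012
strain = beta_m * (1-Vf) * dM = 0.54 * 0.44 * 0.012 = 0.0028512

0.0028512


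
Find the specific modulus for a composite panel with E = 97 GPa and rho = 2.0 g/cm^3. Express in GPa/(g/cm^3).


Specific stiffness = E/rho = 97/2.0 = 48.5 GPa/(g/cm^3)

48.5 GPa/(g/cm^3)


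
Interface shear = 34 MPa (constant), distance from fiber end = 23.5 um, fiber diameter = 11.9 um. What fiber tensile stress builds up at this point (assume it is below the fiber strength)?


Force balance: sigma_f * (pi*d^2/4) = tau * (pi*d) * x  ->  sigma_f = 4 * tau * x / d
sigma_f = 4 * 34 * 23.5 / 11.9 = 268.6 MPa

268.6 MPa


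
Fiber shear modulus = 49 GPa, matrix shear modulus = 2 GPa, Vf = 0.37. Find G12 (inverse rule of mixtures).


1/G12 = Vf/Gf + (1-Vf)/Gm = 0.37/49 + 0.63/2
G12 = 3.1 GPa

3.1 GPa


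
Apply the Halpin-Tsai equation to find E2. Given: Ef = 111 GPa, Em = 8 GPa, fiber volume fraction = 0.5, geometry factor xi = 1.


eta = (Ef/Em - 1)/(Ef/Em + xi) = (13.875 - 1)/(13.875 + 1) = 0.8655
E2 = Em*(1+xi*eta*Vf)/(1-eta*Vf) = 20.21 GPa

20.21 GPa


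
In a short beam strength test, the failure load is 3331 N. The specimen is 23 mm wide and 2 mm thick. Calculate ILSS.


ILSS = 3F/(4bh) = 3*3331/(4*23*2) = 54.31 MPa

54.31 MPa


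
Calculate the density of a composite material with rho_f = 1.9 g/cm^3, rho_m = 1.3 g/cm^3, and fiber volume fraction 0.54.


rho_c = rho_f*Vf + rho_m*(1-Vf) = 1.9*0.54 + 1.3*0.46 = 1.624 g/cm^3

1.624 g/cm^3


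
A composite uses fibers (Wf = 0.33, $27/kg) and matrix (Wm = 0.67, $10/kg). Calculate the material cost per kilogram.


Cost = cost_f*Wf + cost_m*Wm = 27*0.33 + 10*0.67 = $15.61/kg

$15.61/kg


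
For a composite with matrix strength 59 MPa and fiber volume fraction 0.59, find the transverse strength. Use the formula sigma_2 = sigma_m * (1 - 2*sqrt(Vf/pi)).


factor = 1 - 2*sqrt(0.59/pi) = 0.1333
sigma_2 = 59 * 0.1333 = 7.86 MPa

7.86 MPa


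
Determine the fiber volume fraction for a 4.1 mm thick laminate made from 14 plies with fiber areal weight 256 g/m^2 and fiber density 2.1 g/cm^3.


Vf = n * FAW / (rho_f * h * 1000) = 14 * 256 / (2.1 * 4.1 * 1000) = 0.4163

0.4163


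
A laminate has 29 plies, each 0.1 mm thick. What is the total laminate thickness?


h = n * t_ply = 29 * 0.1 = 2.9 mm

2.9 mm


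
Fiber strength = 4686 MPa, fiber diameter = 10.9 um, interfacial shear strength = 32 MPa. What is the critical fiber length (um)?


Lc = sigma_f * d / (2 * tau_i) = 4686 * 10.9 / (2 * 32) = 798.1 um

798.1 um


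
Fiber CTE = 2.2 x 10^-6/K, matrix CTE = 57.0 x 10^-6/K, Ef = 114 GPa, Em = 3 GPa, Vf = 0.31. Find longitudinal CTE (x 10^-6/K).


E1 = Ef*Vf + Em*(1-Vf) = 37.41
alpha_1 = (alpha_f*Ef*Vf + alpha_m*Em*(1-Vf))/E1 = 5.23 x 10^-6/K

5.23 x 10^-6/K


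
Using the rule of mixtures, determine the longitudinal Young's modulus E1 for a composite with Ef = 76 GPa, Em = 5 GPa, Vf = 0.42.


E1 = Ef*Vf + Em*(1-Vf) = 76*0.42 + 5*0.58 = 34.82 GPa

34.82 GPa


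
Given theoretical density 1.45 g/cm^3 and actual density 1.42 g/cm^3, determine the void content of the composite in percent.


Void% = (rho_theo - rho_actual)/rho_theo * 100 = (1.45 - 1.42)/1.45 * 100 = 2.07%

2.07%


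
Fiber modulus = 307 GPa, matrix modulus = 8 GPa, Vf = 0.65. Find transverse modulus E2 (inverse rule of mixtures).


1/E2 = Vf/Ef + (1-Vf)/Em = 0.65/307 + 0.35/8
E2 = 21.8 GPa

21.8 GPa


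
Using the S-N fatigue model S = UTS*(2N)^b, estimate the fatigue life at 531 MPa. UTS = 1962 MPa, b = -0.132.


N = 0.5 * (S/UTS)^(1/b) = 0.5 * (531/1962)^(1/-0.132) = 9977.0916 cycles

9977.0916 cycles


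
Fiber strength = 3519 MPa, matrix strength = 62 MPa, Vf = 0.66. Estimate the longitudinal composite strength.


sigma_1 = sigma_f*Vf + sigma_m*(1-Vf) = 3519*0.66 + 62*0.34 = 2343.6 MPa

2343.6 MPa


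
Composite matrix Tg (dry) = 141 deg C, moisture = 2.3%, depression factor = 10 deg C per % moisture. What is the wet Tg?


Tg_wet = Tg_dry - k*moisture = 141 - 10*2.3 = 118.0 deg C

118.0 deg C


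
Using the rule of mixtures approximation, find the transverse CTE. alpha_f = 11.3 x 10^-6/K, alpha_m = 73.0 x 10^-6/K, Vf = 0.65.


alpha_2 = alpha_f*Vf + alpha_m*(1-Vf) = 11.3*0.65 + 73.0*0.35 = 32.9 x 10^-6/K

32.9 x 10^-6/K


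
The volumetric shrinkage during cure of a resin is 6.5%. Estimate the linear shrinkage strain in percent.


Linear shrinkage ≈ vol_shrink/3 = 6.5/3 = 2.167%

2.167%


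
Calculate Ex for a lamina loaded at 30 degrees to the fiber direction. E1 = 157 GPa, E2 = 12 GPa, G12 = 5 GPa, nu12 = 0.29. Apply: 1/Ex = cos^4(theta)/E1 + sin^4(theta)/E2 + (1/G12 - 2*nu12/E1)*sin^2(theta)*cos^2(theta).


cos^4(30) = 0.5625, sin^4(30) = 0.0625, sin^2(30)*cos^2(30) = 0.1875
1/G12 - 2*nu12/E1 = 1/5 - 2*0.29/157 = 0.196306 GPa^-1
1/Ex = 0.5625/157 + 0.0625/12 + 0.196306*0.1875 = 0.0455985 GPa^-1
Ex = 21.93 GPa

21.93 GPa


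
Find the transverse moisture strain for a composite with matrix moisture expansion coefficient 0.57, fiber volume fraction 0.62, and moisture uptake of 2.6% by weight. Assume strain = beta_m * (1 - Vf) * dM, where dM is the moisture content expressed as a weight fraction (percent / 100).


dM = 2.6/100 = 0.026
strain = beta_m * (1-Vf) * dM = 0.57 * 0.38 * 0.026 = 0.0056316

0.0056316


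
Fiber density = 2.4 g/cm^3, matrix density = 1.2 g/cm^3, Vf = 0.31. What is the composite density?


rho_c = rho_f*Vf + rho_m*(1-Vf) = 2.4*0.31 + 1.2*0.69 = 1.572 g/cm^3

1.572 g/cm^3


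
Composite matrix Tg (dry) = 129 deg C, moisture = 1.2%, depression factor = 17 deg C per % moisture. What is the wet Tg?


Tg_wet = Tg_dry - k*moisture = 129 - 17*1.2 = 108.6 deg C

108.6 deg C


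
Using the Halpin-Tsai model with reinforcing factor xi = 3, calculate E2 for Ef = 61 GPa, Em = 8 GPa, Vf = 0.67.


eta = (Ef/Em - 1)/(Ef/Em + xi) = (7.625 - 1)/(7.625 + 3) = 0.6235
E2 = Em*(1+xi*eta*Vf)/(1-eta*Vf) = 30.96 GPa

30.96 GPa


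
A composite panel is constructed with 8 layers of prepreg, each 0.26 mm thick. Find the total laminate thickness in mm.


h = n * t_ply = 8 * 0.26 = 2.08 mm

2.08 mm


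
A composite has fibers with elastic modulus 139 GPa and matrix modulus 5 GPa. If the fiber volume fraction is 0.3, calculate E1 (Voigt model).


E1 = Ef*Vf + Em*(1-Vf) = 139*0.3 + 5*0.7 = 45.2 GPa

45.2 GPa


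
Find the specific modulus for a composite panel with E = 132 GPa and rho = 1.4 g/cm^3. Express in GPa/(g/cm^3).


Specific stiffness = E/rho = 132/1.4 = 94.3 GPa/(g/cm^3)

94.3 GPa/(g/cm^3)


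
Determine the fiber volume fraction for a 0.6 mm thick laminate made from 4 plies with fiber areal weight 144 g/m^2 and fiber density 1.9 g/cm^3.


Vf = n * FAW / (rho_f * h * 1000) = 4 * 144 / (1.9 * 0.6 * 1000) = 0.5053

0.5053


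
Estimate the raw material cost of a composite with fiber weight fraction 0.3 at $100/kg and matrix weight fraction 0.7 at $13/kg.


Cost = cost_f*Wf + cost_m*Wm = 100*0.3 + 13*0.7 = $39.1/kg

$39.1/kg


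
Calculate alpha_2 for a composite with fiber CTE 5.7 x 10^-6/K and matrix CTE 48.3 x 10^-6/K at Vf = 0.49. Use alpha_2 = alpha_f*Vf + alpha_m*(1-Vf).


alpha_2 = alpha_f*Vf + alpha_m*(1-Vf) = 5.7*0.49 + 48.3*0.51 = 27.4 x 10^-6/K

27.4 x 10^-6/K


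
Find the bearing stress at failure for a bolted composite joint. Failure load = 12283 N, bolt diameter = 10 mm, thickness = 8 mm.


sigma_br = F/(d*h) = 12283/(10*8) = 153.5 MPa

153.5 MPa


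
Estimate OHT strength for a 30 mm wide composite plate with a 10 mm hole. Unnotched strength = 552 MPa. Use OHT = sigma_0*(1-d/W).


OHT = sigma_0*(1-d/W) = 552*(1-10/30) = 368.0 MPa

368.0 MPa


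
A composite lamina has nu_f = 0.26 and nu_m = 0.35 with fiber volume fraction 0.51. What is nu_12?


nu_12 = nu_f*Vf + nu_m*(1-Vf) = 0.26*0.51 + 0.35*0.49 = 0.3041

0.3041


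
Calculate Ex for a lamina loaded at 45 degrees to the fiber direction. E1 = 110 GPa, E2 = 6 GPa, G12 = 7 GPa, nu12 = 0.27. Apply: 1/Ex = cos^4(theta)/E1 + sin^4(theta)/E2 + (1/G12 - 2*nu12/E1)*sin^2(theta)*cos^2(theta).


cos^4(45) = 0.25, sin^4(45) = 0.25, sin^2(45)*cos^2(45) = 0.25
1/G12 - 2*nu12/E1 = 1/7 - 2*0.27/110 = 0.137948 GPa^-1
1/Ex = 0.25/110 + 0.25/6 + 0.137948*0.25 = 0.0784264 GPa^-1
Ex = 12.75 GPa

12.75 GPa


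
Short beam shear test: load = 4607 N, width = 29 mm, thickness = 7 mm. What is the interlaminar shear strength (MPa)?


ILSS = 3F/(4bh) = 3*4607/(4*29*7) = 17.02 MPa

17.02 MPa


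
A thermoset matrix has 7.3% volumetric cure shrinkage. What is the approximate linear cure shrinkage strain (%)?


Linear shrinkage ≈ vol_shrink/3 = 7.3/3 = 2.433%

2.433%


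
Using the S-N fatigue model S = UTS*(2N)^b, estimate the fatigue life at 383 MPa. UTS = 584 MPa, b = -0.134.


N = 0.5 * (S/UTS)^(1/b) = 0.5 * (383/584)^(1/-0.134) = 11.6477 cycles

11.6477 cycles


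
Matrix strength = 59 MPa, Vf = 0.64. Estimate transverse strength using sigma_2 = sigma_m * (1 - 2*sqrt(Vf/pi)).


factor = 1 - 2*sqrt(0.64/pi) = 0.0973
sigma_2 = 59 * 0.0973 = 5.74 MPa

5.74 MPa


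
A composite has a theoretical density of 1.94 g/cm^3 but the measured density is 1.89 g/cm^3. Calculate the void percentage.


Void% = (rho_theo - rho_actual)/rho_theo * 100 = (1.94 - 1.89)/1.94 * 100 = 2.58%

2.58%


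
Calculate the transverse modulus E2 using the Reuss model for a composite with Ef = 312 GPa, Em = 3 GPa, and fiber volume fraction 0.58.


1/E2 = Vf/Ef + (1-Vf)/Em = 0.58/312 + 0.42/3
E2 = 7.05 GPa

7.05 GPa


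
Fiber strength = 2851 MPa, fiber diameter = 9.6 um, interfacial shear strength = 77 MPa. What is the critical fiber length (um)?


Lc = sigma_f * d / (2 * tau_i) = 2851 * 9.6 / (2 * 77) = 177.7 um

177.7 um


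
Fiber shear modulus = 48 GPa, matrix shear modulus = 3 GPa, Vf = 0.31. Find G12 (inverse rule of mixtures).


1/G12 = Vf/Gf + (1-Vf)/Gm = 0.31/48 + 0.69/3
G12 = 4.23 GPa

4.23 GPa


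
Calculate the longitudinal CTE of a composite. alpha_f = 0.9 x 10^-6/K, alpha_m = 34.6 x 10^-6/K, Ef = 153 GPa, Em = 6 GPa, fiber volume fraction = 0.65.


E1 = Ef*Vf + Em*(1-Vf) = 101.55
alpha_1 = (alpha_f*Ef*Vf + alpha_m*Em*(1-Vf))/E1 = 1.6 x 10^-6/K

1.6 x 10^-6/K


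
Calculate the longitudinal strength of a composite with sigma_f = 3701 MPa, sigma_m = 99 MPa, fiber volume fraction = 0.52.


sigma_1 = sigma_f*Vf + sigma_m*(1-Vf) = 3701*0.52 + 99*0.48 = 1972.0 MPa

1972.0 MPa


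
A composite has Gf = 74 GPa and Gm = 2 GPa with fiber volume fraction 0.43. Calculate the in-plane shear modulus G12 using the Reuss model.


1/G12 = Vf/Gf + (1-Vf)/Gm = 0.43/74 + 0.57/2
G12 = 3.44 GPa

3.44 GPa


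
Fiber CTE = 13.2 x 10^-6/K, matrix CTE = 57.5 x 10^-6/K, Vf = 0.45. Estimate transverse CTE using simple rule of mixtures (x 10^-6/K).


alpha_2 = alpha_f*Vf + alpha_m*(1-Vf) = 13.2*0.45 + 57.5*0.55 = 37.6 x 10^-6/K

37.6 x 10^-6/K


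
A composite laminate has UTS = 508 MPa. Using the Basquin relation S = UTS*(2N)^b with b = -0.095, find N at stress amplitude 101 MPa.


N = 0.5 * (S/UTS)^(1/b) = 0.5 * (101/508)^(1/-0.095) = 1.2123e+07 cycles

1.2123e+07 cycles


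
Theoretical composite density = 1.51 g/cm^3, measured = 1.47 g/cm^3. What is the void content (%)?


Void% = (rho_theo - rho_actual)/rho_theo * 100 = (1.51 - 1.47)/1.51 * 100 = 2.65%

2.65%


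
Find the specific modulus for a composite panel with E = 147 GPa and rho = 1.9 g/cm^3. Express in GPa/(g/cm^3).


Specific stiffness = E/rho = 147/1.9 = 77.4 GPa/(g/cm^3)

77.4 GPa/(g/cm^3)


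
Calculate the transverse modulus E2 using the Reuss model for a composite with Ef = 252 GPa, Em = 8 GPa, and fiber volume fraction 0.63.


1/E2 = Vf/Ef + (1-Vf)/Em = 0.63/252 + 0.37/8
E2 = 20.51 GPa

20.51 GPa


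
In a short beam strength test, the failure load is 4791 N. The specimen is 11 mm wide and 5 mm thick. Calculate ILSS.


ILSS = 3F/(4bh) = 3*4791/(4*11*5) = 65.33 MPa

65.33 MPa


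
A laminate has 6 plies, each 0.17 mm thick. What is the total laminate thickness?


h = n * t_ply = 6 * 0.17 = 1.02 mm

1.02 mm


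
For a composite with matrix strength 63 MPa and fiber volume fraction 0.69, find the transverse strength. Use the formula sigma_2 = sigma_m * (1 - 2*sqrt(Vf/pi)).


factor = 1 - 2*sqrt(0.69/pi) = 0.0627
sigma_2 = 63 * 0.0627 = 3.95 MPa

3.95 MPa


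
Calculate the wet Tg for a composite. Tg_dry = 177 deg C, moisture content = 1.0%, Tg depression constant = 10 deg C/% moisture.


Tg_wet = Tg_dry - k*moisture = 177 - 10*1.0 = 167.0 deg C

167.0 deg C


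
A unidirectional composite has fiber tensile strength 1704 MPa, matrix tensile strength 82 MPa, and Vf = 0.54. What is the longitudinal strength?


sigma_1 = sigma_f*Vf + sigma_m*(1-Vf) = 1704*0.54 + 82*0.46 = 957.9 MPa

957.9 MPa


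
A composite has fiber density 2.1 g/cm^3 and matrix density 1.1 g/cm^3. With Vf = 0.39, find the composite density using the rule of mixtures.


rho_c = rho_f*Vf + rho_m*(1-Vf) = 2.1*0.39 + 1.1*0.61 = 1.49 g/cm^3

1.49 g/cm^3


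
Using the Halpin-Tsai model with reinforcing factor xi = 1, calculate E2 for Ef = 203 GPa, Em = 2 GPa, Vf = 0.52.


eta = (Ef/Em - 1)/(Ef/Em + xi) = (101.5 - 1)/(101.5 + 1) = 0.9805
E2 = Em*(1+xi*eta*Vf)/(1-eta*Vf) = 6.16 GPa

6.16 GPa


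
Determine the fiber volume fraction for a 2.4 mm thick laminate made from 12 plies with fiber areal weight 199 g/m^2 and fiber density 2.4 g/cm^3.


Vf = n * FAW / (rho_f * h * 1000) = 12 * 199 / (2.4 * 2.4 * 1000) = 0.4146

0.4146


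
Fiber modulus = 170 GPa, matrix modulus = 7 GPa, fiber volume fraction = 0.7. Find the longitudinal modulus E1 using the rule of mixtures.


E1 = Ef*Vf + Em*(1-Vf) = 170*0.7 + 7*0.3 = 121.1 GPa

121.1 GPa


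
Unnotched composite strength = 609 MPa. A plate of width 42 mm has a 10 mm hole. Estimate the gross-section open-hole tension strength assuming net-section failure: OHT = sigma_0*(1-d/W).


OHT = sigma_0*(1-d/W) = 609*(1-10/42) = 464.0 MPa

464.0 MPa


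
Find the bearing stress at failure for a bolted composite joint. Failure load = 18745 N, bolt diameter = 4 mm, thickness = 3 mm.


sigma_br = F/(d*h) = 18745/(4*3) = 1562.1 MPa

1562.1 MPa


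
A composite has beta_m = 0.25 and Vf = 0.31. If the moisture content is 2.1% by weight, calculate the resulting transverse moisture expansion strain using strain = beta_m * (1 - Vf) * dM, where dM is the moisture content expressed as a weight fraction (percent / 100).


dM = 2.1/100 = 0.021
strain = beta_m * (1-Vf) * dM = 0.25 * 0.69 * 0.021 = 0.0036225

0.0036225


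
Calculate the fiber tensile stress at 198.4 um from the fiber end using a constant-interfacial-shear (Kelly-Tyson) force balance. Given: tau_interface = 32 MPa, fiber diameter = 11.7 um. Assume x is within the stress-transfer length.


Force balance: sigma_f * (pi*d^2/4) = tau * (pi*d) * x  ->  sigma_f = 4 * tau * x / d
sigma_f = 4 * 32 * 198.4 / 11.7 = 2170.5 MPa

2170.5 MPa


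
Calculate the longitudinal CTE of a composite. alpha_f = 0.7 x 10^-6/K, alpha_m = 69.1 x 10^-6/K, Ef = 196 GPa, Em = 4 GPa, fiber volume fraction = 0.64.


E1 = Ef*Vf + Em*(1-Vf) = 126.88
alpha_1 = (alpha_f*Ef*Vf + alpha_m*Em*(1-Vf))/E1 = 1.48 x 10^-6/K

1.48 x 10^-6/K


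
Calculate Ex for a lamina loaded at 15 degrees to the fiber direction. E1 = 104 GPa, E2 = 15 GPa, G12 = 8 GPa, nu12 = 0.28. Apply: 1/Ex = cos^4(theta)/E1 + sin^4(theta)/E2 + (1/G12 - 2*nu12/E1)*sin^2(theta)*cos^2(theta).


cos^4(15) = 0.870513, sin^4(15) = 0.004487, sin^2(15)*cos^2(15) = 0.0625
1/G12 - 2*nu12/E1 = 1/8 - 2*0.28/104 = 0.119615 GPa^-1
1/Ex = 0.870513/104 + 0.004487/15 + 0.119615*0.0625 = 0.0161454 GPa^-1
Ex = 61.94 GPa

61.94 GPa


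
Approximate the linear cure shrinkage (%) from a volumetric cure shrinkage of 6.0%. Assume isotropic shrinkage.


Linear shrinkage ≈ vol_shrink/3 = 6.0/3 = 2.0%

2.0%


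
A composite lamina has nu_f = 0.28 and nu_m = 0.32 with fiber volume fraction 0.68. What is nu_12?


nu_12 = nu_f*Vf + nu_m*(1-Vf) = 0.28*0.68 + 0.32*0.32 = 0.2928

0.2928


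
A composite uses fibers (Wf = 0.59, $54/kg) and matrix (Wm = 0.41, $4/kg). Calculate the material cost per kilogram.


Cost = cost_f*Wf + cost_m*Wm = 54*0.59 + 4*0.41 = $33.5/kg

$33.5/kg


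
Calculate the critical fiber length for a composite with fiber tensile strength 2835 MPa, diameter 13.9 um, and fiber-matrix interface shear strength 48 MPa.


Lc = sigma_f * d / (2 * tau_i) = 2835 * 13.9 / (2 * 48) = 410.5 um

410.5 um


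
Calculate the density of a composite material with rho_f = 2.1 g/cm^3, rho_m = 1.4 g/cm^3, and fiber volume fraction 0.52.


rho_c = rho_f*Vf + rho_m*(1-Vf) = 2.1*0.52 + 1.4*0.48 = 1.764 g/cm^3

1.764 g/cm^3


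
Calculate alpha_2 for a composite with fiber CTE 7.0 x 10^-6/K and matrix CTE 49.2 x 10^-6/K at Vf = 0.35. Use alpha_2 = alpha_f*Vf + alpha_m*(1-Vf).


alpha_2 = alpha_f*Vf + alpha_m*(1-Vf) = 7.0*0.35 + 49.2*0.65 = 34.4 x 10^-6/K

34.4 x 10^-6/K


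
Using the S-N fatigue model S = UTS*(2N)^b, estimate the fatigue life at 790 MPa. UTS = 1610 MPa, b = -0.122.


N = 0.5 * (S/UTS)^(1/b) = 0.5 * (790/1610)^(1/-0.122) = 171.1537 cycles

171.1537 cycles


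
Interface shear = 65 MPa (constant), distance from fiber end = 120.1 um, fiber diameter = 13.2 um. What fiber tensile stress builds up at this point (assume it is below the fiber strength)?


Force balance: sigma_f * (pi*d^2/4) = tau * (pi*d) * x  ->  sigma_f = 4 * tau * x / d
sigma_f = 4 * 65 * 120.1 / 13.2 = 2365.6 MPa

2365.6 MPa


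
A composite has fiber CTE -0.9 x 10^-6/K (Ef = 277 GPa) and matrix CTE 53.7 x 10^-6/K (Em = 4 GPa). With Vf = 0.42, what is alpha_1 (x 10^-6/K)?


E1 = Ef*Vf + Em*(1-Vf) = 118.66
alpha_1 = (alpha_f*Ef*Vf + alpha_m*Em*(1-Vf))/E1 = 0.17 x 10^-6/K

0.17 x 10^-6/K


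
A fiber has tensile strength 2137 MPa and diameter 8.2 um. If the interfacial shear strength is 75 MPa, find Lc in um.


Lc = sigma_f * d / (2 * tau_i) = 2137 * 8.2 / (2 * 75) = 116.8 um

116.8 um


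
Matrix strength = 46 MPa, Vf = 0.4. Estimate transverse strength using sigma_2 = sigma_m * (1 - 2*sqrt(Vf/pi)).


factor = 1 - 2*sqrt(0.4/pi) = 0.2864
sigma_2 = 46 * 0.2864 = 13.17 MPa

13.17 MPa


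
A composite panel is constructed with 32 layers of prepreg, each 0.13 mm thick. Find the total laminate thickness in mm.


h = n * t_ply = 32 * 0.13 = 4.16 mm

4.16 mm


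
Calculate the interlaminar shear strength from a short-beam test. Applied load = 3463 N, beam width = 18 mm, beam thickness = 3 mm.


ILSS = 3F/(4bh) = 3*3463/(4*18*3) = 48.1 MPa

48.1 MPa


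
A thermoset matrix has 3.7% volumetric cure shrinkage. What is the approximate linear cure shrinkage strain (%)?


Linear shrinkage ≈ vol_shrink/3 = 3.7/3 = 1.233%

1.233%


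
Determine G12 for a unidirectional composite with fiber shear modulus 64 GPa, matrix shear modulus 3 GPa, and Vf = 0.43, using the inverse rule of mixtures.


1/G12 = Vf/Gf + (1-Vf)/Gm = 0.43/64 + 0.57/3
G12 = 5.08 GPa

5.08 GPa


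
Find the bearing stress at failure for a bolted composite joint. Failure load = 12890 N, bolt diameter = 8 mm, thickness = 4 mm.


sigma_br = F/(d*h) = 12890/(8*4) = 402.8 MPa

402.8 MPa


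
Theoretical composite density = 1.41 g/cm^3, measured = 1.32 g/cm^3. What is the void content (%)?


Void% = (rho_theo - rho_actual)/rho_theo * 100 = (1.41 - 1.32)/1.41 * 100 = 6.38%

6.38%


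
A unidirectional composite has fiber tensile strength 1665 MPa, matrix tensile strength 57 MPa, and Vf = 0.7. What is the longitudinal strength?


sigma_1 = sigma_f*Vf + sigma_m*(1-Vf) = 1665*0.7 + 57*0.3 = 1182.6 MPa

1182.6 MPa


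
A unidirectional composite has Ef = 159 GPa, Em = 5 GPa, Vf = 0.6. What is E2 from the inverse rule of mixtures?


1/E2 = Vf/Ef + (1-Vf)/Em = 0.6/159 + 0.4/5
E2 = 11.94 GPa

11.94 GPa


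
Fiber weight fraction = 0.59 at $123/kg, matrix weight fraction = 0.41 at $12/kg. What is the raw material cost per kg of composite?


Cost = cost_f*Wf + cost_m*Wm = 123*0.59 + 12*0.41 = $77.49/kg

$77.49/kg


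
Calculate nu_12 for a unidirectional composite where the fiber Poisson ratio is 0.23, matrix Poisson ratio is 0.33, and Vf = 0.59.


nu_12 = nu_f*Vf + nu_m*(1-Vf) = 0.23*0.59 + 0.33*0.41 = 0.271

0.271


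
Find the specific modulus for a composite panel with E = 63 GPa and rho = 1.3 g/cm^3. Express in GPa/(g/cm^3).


Specific stiffness = E/rho = 63/1.3 = 48.5 GPa/(g/cm^3)

48.5 GPa/(g/cm^3)


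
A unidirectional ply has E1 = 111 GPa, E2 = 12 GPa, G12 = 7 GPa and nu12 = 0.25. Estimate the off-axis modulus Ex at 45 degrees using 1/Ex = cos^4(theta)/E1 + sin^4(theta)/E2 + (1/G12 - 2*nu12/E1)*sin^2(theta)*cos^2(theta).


cos^4(45) = 0.25, sin^4(45) = 0.25, sin^2(45)*cos^2(45) = 0.25
1/G12 - 2*nu12/E1 = 1/7 - 2*0.25/111 = 0.138353 GPa^-1
1/Ex = 0.25/111 + 0.25/12 + 0.138353*0.25 = 0.0576737 GPa^-1
Ex = 17.34 GPa

17.34 GPa


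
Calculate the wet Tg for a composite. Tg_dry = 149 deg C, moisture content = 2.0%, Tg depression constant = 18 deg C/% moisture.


Tg_wet = Tg_dry - k*moisture = 149 - 18*2.0 = 113.0 deg C

113.0 deg C


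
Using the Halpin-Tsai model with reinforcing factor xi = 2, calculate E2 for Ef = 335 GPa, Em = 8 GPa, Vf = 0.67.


eta = (Ef/Em - 1)/(Ef/Em + xi) = (41.875 - 1)/(41.875 + 2) = 0.9316
E2 = Em*(1+xi*eta*Vf)/(1-eta*Vf) = 47.86 GPa

47.86 GPa


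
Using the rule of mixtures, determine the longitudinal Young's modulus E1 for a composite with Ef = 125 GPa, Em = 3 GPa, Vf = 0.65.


E1 = Ef*Vf + Em*(1-Vf) = 125*0.65 + 3*0.35 = 82.3 GPa

82.3 GPa


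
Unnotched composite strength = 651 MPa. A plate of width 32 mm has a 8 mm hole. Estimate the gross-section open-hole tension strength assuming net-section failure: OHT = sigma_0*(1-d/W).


OHT = sigma_0*(1-d/W) = 651*(1-8/32) = 488.3 MPa

488.3 MPa


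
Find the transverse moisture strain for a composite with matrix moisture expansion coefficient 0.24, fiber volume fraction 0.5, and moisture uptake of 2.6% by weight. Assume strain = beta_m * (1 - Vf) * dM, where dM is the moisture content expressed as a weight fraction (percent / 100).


dM = 2.6/100 = 0.026
strain = beta_m * (1-Vf) * dM = 0.24 * 0.5 * 0.026 = 0.00312

0.00312


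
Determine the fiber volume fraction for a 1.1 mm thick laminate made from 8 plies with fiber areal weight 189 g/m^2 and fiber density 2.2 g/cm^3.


Vf = n * FAW / (rho_f * h * 1000) = 8 * 189 / (2.2 * 1.1 * 1000) = 0.6248

0.6248


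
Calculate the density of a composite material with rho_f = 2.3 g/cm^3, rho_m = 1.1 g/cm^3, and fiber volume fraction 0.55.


rho_c = rho_f*Vf + rho_m*(1-Vf) = 2.3*0.55 + 1.1*0.45 = 1.76 g/cm^3

1.76 g/cm^3


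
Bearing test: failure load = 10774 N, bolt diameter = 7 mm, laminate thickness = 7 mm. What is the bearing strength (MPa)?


sigma_br = F/(d*h) = 10774/(7*7) = 219.9 MPa

219.9 MPa


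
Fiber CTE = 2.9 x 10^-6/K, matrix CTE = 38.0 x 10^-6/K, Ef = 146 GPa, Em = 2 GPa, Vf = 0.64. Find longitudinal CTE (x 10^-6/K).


E1 = Ef*Vf + Em*(1-Vf) = 94.16
alpha_1 = (alpha_f*Ef*Vf + alpha_m*Em*(1-Vf))/E1 = 3.17 x 10^-6/K

3.17 x 10^-6/K


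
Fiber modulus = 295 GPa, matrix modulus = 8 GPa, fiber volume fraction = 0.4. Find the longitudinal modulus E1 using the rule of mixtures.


E1 = Ef*Vf + Em*(1-Vf) = 295*0.4 + 8*0.6 = 122.8 GPa

122.8 GPa


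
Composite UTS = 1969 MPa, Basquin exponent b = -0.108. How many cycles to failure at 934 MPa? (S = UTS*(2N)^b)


N = 0.5 * (S/UTS)^(1/b) = 0.5 * (934/1969)^(1/-0.108) = 498.9228 cycles

498.9228 cycles


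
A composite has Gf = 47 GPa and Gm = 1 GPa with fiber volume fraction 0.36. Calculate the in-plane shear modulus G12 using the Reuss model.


1/G12 = Vf/Gf + (1-Vf)/Gm = 0.36/47 + 0.64/1
G12 = 1.54 GPa

1.54 GPa


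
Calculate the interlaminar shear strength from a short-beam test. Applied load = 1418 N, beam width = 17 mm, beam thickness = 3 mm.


ILSS = 3F/(4bh) = 3*1418/(4*17*3) = 20.85 MPa

20.85 MPa


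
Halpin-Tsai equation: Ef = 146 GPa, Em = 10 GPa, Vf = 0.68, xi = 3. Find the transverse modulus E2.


eta = (Ef/Em - 1)/(Ef/Em + xi) = (14.6 - 1)/(14.6 + 3) = 0.7727
E2 = Em*(1+xi*eta*Vf)/(1-eta*Vf) = 54.29 GPa

54.29 GPa


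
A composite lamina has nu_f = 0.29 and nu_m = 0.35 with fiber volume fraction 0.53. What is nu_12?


nu_12 = nu_f*Vf + nu_m*(1-Vf) = 0.29*0.53 + 0.35*0.47 = 0.3182

0.3182


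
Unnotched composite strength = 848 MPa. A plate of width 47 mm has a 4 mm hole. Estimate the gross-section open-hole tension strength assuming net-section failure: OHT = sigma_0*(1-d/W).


OHT = sigma_0*(1-d/W) = 848*(1-4/47) = 775.8 MPa

775.8 MPa


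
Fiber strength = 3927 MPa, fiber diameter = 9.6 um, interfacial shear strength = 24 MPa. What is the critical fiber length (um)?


Lc = sigma_f * d / (2 * tau_i) = 3927 * 9.6 / (2 * 24) = 785.4 um

785.4 um


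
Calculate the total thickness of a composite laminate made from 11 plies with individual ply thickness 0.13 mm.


h = n * t_ply = 11 * 0.13 = 1.43 mm

1.43 mm


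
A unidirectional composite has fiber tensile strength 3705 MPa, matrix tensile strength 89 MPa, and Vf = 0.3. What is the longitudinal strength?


sigma_1 = sigma_f*Vf + sigma_m*(1-Vf) = 3705*0.3 + 89*0.7 = 1173.8 MPa

1173.8 MPa


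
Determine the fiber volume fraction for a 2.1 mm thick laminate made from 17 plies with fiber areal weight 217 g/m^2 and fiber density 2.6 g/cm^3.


Vf = n * FAW / (rho_f * h * 1000) = 17 * 217 / (2.6 * 2.1 * 1000) = 0.6756

0.6756


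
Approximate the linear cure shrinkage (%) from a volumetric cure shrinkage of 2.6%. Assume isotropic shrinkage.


Linear shrinkage ≈ vol_shrink/3 = 2.6/3 = 0.867%

0.867%


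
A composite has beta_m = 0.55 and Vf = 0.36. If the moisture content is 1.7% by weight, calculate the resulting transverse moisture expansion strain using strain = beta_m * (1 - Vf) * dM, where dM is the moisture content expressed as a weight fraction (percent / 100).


dM = 1.7/100 = 0.017
strain = beta_m * (1-Vf) * dM = 0.55 * 0.64 * 0.017 = 0.005984

0.005984


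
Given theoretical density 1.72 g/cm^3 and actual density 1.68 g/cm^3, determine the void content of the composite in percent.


Void% = (rho_theo - rho_actual)/rho_theo * 100 = (1.72 - 1.68)/1.72 * 100 = 2.33%

2.33%


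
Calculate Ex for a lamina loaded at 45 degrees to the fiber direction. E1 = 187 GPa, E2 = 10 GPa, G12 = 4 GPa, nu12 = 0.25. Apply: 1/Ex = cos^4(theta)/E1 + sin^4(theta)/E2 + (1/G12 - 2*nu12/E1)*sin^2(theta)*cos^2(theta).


cos^4(45) = 0.25, sin^4(45) = 0.25, sin^2(45)*cos^2(45) = 0.25
1/G12 - 2*nu12/E1 = 1/4 - 2*0.25/187 = 0.247326 GPa^-1
1/Ex = 0.25/187 + 0.25/10 + 0.247326*0.25 = 0.0881684 GPa^-1
Ex = 11.34 GPa

11.34 GPa


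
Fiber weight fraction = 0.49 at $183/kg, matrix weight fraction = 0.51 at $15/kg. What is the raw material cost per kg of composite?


Cost = cost_f*Wf + cost_m*Wm = 183*0.49 + 15*0.51 = $97.32/kg

$97.32/kg


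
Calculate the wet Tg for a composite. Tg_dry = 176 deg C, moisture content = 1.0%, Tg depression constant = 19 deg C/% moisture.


Tg_wet = Tg_dry - k*moisture = 176 - 19*1.0 = 157.0 deg C

157.0 deg C


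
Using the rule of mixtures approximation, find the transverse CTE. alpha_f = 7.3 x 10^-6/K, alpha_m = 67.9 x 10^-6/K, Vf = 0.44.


alpha_2 = alpha_f*Vf + alpha_m*(1-Vf) = 7.3*0.44 + 67.9*0.56 = 41.2 x 10^-6/K

41.2 x 10^-6/K


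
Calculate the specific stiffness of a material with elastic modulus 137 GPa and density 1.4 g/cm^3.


Specific stiffness = E/rho = 137/1.4 = 97.9 GPa/(g/cm^3)

97.9 GPa/(g/cm^3)


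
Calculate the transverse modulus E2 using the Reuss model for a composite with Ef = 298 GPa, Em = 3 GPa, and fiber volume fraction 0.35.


1/E2 = Vf/Ef + (1-Vf)/Em = 0.35/298 + 0.65/3
E2 = 4.59 GPa

4.59 GPa


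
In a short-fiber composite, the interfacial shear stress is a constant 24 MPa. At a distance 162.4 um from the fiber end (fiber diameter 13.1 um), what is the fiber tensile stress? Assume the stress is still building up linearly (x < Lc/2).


Force balance: sigma_f * (pi*d^2/4) = tau * (pi*d) * x  ->  sigma_f = 4 * tau * x / d
sigma_f = 4 * 24 * 162.4 / 13.1 = 1190.1 MPa

1190.1 MPa


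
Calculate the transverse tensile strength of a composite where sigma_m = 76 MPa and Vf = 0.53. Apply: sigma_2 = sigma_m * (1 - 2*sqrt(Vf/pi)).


factor = 1 - 2*sqrt(0.53/pi) = 0.1785
sigma_2 = 76 * 0.1785 = 13.57 MPa

13.57 MPa


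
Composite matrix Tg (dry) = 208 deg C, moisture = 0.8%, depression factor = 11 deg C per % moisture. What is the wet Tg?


Tg_wet = Tg_dry - k*moisture = 208 - 11*0.8 = 199.2 deg C

199.2 deg C


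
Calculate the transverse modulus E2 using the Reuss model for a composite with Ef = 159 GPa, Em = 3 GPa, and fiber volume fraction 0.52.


1/E2 = Vf/Ef + (1-Vf)/Em = 0.52/159 + 0.48/3
E2 = 6.12 GPa

6.12 GPa


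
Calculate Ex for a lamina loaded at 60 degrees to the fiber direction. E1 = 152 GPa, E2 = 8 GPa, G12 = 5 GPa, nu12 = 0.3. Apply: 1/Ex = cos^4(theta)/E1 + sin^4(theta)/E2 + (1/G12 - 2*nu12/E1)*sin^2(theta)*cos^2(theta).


cos^4(60) = 0.0625, sin^4(60) = 0.5625, sin^2(60)*cos^2(60) = 0.1875
1/G12 - 2*nu12/E1 = 1/5 - 2*0.3/152 = 0.196053 GPa^-1
1/Ex = 0.0625/152 + 0.5625/8 + 0.196053*0.1875 = 0.1074836 GPa^-1
Ex = 9.3 GPa

9.3 GPa


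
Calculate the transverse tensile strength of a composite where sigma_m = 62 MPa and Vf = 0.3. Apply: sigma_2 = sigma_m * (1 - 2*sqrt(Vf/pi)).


factor = 1 - 2*sqrt(0.3/pi) = 0.382
sigma_2 = 62 * 0.382 = 23.68 MPa

23.68 MPa


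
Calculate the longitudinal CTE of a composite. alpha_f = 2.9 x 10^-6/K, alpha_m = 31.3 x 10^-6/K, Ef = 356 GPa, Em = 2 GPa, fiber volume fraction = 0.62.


E1 = Ef*Vf + Em*(1-Vf) = 221.48
alpha_1 = (alpha_f*Ef*Vf + alpha_m*Em*(1-Vf))/E1 = 3.0 x 10^-6/K

3.0 x 10^-6/K


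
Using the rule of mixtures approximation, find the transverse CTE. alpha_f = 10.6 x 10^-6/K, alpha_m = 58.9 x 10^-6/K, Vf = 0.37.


alpha_2 = alpha_f*Vf + alpha_m*(1-Vf) = 10.6*0.37 + 58.9*0.63 = 41.0 x 10^-6/K

41.0 x 10^-6/K


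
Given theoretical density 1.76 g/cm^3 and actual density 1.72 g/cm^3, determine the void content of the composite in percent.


Void% = (rho_theo - rho_actual)/rho_theo * 100 = (1.76 - 1.72)/1.76 * 100 = 2.27%

2.27%


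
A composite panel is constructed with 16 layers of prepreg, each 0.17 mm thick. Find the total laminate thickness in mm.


h = n * t_ply = 16 * 0.17 = 2.72 mm

2.72 mm


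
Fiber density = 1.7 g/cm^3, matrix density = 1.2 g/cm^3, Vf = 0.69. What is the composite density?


rho_c = rho_f*Vf + rho_m*(1-Vf) = 1.7*0.69 + 1.2*0.31 = 1.545 g/cm^3

1.545 g/cm^3


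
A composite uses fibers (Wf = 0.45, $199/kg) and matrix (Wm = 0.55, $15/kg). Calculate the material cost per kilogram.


Cost = cost_f*Wf + cost_m*Wm = 199*0.45 + 15*0.55 = $97.8/kg

$97.8/kg


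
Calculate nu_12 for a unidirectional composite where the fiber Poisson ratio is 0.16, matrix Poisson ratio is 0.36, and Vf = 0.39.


nu_12 = nu_f*Vf + nu_m*(1-Vf) = 0.16*0.39 + 0.36*0.61 = 0.282

0.282


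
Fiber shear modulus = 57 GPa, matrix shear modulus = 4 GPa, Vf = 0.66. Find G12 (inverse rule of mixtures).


1/G12 = Vf/Gf + (1-Vf)/Gm = 0.66/57 + 0.34/4
G12 = 10.35 GPa

10.35 GPa


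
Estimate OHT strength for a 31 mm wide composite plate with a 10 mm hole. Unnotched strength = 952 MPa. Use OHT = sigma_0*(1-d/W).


OHT = sigma_0*(1-d/W) = 952*(1-10/31) = 644.9 MPa

644.9 MPa


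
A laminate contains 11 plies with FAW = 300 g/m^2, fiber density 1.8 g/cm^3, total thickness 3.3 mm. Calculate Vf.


Vf = n * FAW / (rho_f * h * 1000) = 11 * 300 / (1.8 * 3.3 * 1000) = 0.5556

0.5556


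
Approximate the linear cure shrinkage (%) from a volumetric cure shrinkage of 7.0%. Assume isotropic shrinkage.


Linear shrinkage ≈ vol_shrink/3 = 7.0/3 = 2.333%

2.333%


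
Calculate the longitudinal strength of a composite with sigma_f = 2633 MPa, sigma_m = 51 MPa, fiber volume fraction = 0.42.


sigma_1 = sigma_f*Vf + sigma_m*(1-Vf) = 2633*0.42 + 51*0.58 = 1135.4 MPa

1135.4 MPa


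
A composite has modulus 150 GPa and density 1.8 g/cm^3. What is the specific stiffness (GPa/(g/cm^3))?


Specific stiffness = E/rho = 150/1.8 = 83.3 GPa/(g/cm^3)

83.3 GPa/(g/cm^3)


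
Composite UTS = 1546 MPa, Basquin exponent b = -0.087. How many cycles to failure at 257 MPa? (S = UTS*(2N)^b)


N = 0.5 * (S/UTS)^(1/b) = 0.5 * (257/1546)^(1/-0.087) = 4.5307e+08 cycles

4.5307e+08 cycles


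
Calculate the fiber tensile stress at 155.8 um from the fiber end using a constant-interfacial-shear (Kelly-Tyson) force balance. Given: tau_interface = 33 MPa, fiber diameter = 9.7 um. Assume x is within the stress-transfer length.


Force balance: sigma_f * (pi*d^2/4) = tau * (pi*d) * x  ->  sigma_f = 4 * tau * x / d
sigma_f = 4 * 33 * 155.8 / 9.7 = 2120.2 MPa

2120.2 MPa


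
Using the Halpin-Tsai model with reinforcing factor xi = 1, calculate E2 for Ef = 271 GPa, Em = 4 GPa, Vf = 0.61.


eta = (Ef/Em - 1)/(Ef/Em + xi) = (67.75 - 1)/(67.75 + 1) = 0.9709
E2 = Em*(1+xi*eta*Vf)/(1-eta*Vf) = 15.62 GPa

15.62 GPa


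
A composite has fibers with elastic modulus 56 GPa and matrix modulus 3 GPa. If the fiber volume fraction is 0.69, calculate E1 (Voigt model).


E1 = Ef*Vf + Em*(1-Vf) = 56*0.69 + 3*0.31 = 39.57 GPa

39.57 GPa


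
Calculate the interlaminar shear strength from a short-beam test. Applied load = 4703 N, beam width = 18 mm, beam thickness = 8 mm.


ILSS = 3F/(4bh) = 3*4703/(4*18*8) = 24.49 MPa

24.49 MPa


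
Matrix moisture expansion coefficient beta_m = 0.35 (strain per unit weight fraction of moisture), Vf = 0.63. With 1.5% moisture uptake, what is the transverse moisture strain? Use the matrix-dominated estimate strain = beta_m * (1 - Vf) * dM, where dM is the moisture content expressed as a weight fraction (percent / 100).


dM = 1.5/100 = 0.015
strain = beta_m * (1-Vf) * dM = 0.35 * 0.37 * 0.015 = 0.0019425

0.0019425


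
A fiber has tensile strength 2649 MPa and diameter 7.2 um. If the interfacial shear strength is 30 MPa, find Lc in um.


Lc = sigma_f * d / (2 * tau_i) = 2649 * 7.2 / (2 * 30) = 317.9 um

317.9 um


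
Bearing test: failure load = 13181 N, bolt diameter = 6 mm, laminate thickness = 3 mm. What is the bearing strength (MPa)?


sigma_br = F/(d*h) = 13181/(6*3) = 732.3 MPa

732.3 MPa


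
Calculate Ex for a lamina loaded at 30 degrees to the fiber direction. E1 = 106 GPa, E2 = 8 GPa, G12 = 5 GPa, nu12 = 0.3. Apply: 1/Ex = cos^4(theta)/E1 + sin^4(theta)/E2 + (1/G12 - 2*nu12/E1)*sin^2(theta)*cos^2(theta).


cos^4(30) = 0.5625, sin^4(30) = 0.0625, sin^2(30)*cos^2(30) = 0.1875
1/G12 - 2*nu12/E1 = 1/5 - 2*0.3/106 = 0.19434 GPa^-1
1/Ex = 0.5625/106 + 0.0625/8 + 0.19434*0.1875 = 0.0495578 GPa^-1
Ex = 20.18 GPa

20.18 GPa


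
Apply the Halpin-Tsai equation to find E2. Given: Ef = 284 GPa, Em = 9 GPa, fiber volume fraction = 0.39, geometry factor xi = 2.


eta = (Ef/Em - 1)/(Ef/Em + xi) = (31.5556 - 1)/(31.5556 + 2) = 0.9106
E2 = Em*(1+xi*eta*Vf)/(1-eta*Vf) = 23.87 GPa

23.87 GPa
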